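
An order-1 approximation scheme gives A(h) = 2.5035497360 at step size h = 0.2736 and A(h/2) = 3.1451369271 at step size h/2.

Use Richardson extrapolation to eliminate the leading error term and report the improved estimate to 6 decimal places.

3.786724

Error is O(h^1); halving h shrinks it by 2^1 = 2.
A(h/2) − A(h) = 3.1451369271 − 2.5035497360 = 0.6415871911
Divide by 2^1 − 1 = 1: 0.6415871911/1 = 0.6415871911
R = 3.1451369271 + 0.6415871911 = 3.7867241182
Correction |R − A(h/2)| = 6.416e-01; gap |A(h/2) − A(h)| = 6.416e-01.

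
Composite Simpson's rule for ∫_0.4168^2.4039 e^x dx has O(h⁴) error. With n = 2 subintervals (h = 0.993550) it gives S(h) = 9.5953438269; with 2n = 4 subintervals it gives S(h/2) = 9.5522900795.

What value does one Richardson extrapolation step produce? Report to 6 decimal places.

Error is O(h^4); halving h shrinks it by 2^4 = 16.
16×9.5522900795 = 152.8366412720; 152.8366412720 − 9.5953438269 = 143.2412974451
Denominator 16 − 1 = 15.
Result: 9.5494198297

9.549420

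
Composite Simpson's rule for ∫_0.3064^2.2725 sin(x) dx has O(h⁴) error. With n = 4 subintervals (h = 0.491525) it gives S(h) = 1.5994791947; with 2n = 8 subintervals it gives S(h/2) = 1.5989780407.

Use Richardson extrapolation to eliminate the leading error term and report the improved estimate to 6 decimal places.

Order 4 gives 2^r = 16 and 2^r − 1 = 15.
2^4×A(h/2) = 25.5836486512; minus A(h) gives 23.9841694565.
R = 23.9841694565/15 = 1.5989446304

1.598945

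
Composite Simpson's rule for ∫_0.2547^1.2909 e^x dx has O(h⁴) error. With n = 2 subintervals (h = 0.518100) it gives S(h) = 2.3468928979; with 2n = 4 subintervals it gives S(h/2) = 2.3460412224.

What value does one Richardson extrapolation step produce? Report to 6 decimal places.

2.345984

Order 4 gives 2^r = 16 and 2^r − 1 = 15.
Top: 16(2.3460412224) − (2.3468928979) = 35.1897666605
Divide by 2^4 − 1 = 15.
(16 × 2.3460412224 − 2.3468928979)/(16 − 1) = 2.3459844440
Gap between inputs: 8.517e-04; correction applied: −0.0000567784.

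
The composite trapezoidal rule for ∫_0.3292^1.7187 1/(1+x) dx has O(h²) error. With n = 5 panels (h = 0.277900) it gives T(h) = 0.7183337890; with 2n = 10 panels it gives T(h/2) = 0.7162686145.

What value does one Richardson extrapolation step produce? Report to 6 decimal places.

0.715580

Leading term ∝ h^2; use weight 4 = 2^2.
4×0.7162686145 − 0.7183337890 = 2.1467406690
Denominator 4 − 1 = 3.
2.1467406690 ÷ 3 = 0.7155802230
Gap between inputs: 2.065e-03; correction applied: −0.0006883915.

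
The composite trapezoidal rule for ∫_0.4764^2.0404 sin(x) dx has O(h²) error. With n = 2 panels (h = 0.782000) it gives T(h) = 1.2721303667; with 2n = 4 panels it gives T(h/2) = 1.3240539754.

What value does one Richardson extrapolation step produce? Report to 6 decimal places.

1.341362

With r = 2 the leading error scales as h^2, so the weight is 2^2 = 4.
4*1.3240539754 = 5.2962159016; subtract 1.2721303667 → 4.0240855349
Denominator 4 − 1 = 3.
(4*1.3240539754 − 1.2721303667)/(4 − 1) = 1.3413618450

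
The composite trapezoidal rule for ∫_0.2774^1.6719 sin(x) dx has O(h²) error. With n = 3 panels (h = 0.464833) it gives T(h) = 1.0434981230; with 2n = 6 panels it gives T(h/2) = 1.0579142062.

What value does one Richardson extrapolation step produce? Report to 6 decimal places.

Method order is 2; weight 2^2 = 4.
A(h/2) − A(h) = 1.0579142062 − 1.0434981230 = 0.0144160832
Correction (A(h/2) − A(h))/(4 − 1) = 0.0144160832/3 = 0.0048053611
R = 1.0579142062 + 0.0048053611 = 1.0627195673

1.062720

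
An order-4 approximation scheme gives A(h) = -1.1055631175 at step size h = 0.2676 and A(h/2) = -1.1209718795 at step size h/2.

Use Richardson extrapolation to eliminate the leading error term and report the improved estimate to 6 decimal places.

-1.121999

Error is O(h^4); halving h shrinks it by 2^4 = 16.
16 × (-1.1209718795) = -17.9355500720; subtract (-1.1055631175) → -16.8299869545
(-16.8299869545) ÷ 15 = -1.1219991303
Gap between inputs: 1.541e-02; correction applied: −0.0010272508.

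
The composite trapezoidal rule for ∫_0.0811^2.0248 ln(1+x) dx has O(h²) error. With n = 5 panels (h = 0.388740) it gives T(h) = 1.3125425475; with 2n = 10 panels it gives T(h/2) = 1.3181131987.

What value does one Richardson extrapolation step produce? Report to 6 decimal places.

Error is O(h^2); halving h shrinks it by 2^2 = 4.
4*1.3181131987 = 5.2724527948; subtract 1.3125425475 → 3.9599102473
Divide by 2^2 − 1 = 3.
Extrapolated: 3.9599102473 / 3 = 1.3199700824

1.319970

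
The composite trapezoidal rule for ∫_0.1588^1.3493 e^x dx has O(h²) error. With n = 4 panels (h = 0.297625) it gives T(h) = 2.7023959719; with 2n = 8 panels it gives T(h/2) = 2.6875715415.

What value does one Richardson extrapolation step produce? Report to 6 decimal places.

2.682630

The method has order 2: 2^2 = 4.
Difference of the inputs: 2.6875715415 − 2.7023959719 = -0.0148244304
Correction (A(h/2) − A(h))/(4 − 1) = (-0.0148244304)/3 = -0.0049414768
R = A(h/2) + (A(h/2) − A(h))/3 = 2.6875715415 − 0.0049414768 = 2.6826300647
Shift from A(h/2): −0.0049414768.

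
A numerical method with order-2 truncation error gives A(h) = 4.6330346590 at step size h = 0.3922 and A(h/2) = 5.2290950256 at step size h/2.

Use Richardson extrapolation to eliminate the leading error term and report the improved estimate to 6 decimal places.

5.427782

Method order is 2; weight 2^2 = 4.
Weighted: 20.9163801024 − 4.6330346590 = 16.2833454434
Divide by 2^2 − 1 = 3.
So the Richardson estimate is 5.4277818145.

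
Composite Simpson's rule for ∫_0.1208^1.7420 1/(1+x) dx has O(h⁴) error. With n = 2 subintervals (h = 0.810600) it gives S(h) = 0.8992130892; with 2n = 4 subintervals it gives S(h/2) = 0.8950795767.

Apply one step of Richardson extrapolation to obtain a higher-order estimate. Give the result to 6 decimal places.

Error is O(h^4); halving h shrinks it by 2^4 = 16.
16 × 0.8950795767 = 14.3212732272; subtract 0.8992130892 → 13.4220601380
R = 13.4220601380/15 = 0.8948040092

0.894804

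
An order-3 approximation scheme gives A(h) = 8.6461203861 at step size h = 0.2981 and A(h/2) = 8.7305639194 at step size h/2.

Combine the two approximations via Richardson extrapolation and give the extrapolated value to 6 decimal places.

Order 3 gives 2^r = 8 and 2^r − 1 = 7.
8 × 8.7305639194 = 69.8445113552; subtract 8.6461203861 → 61.1983909691
(8 × 8.7305639194 − 8.6461203861)/(8 − 1) = 8.7426272813

8.742627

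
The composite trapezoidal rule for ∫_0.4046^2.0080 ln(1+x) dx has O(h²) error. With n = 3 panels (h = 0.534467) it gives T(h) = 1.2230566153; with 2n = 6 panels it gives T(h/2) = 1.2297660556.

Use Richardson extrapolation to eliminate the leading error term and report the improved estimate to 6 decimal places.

The method has order 2: 2^2 = 4.
4×1.2297660556 = 4.9190642224; subtract 1.2230566153 → 3.6960076071
Extrapolated: 3.6960076071 / 3 = 1.2320025357

1.232003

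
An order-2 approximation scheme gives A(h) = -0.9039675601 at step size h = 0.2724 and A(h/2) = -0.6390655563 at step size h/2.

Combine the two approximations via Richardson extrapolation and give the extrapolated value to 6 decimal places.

Method order is 2; weight 2^2 = 4.
4·(-0.6390655563) = -2.5562622252; (-2.5562622252) − (-0.9039675601) = -1.6522946651
(-1.6522946651) ÷ 3 = -0.5507648884
Shift from A(h/2): +0.0883006679.

-0.550765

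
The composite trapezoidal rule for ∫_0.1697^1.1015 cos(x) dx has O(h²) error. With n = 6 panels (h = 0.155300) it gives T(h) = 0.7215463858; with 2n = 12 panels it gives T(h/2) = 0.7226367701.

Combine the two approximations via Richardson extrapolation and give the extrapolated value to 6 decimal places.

r = 2: numerator weight 4, denominator 3.
Top: 4(0.7226367701) − (0.7215463858) = 2.1690006946
Divide by 2^2 − 1 = 3.
Extrapolated: 2.1690006946 / 3 = 0.7230002315

0.723000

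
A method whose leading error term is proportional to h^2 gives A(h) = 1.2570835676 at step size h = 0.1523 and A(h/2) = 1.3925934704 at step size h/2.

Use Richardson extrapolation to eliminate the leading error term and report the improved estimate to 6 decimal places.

The method has order 2: 2^2 = 4.
Weighted: 5.5703738816 − 1.2570835676 = 4.3132903140
R = 4.3132903140/3 = 1.4377634380
Correction |R − A(h/2)| = 4.517e-02; gap |A(h/2) − A(h)| = 1.355e-01.

1.437763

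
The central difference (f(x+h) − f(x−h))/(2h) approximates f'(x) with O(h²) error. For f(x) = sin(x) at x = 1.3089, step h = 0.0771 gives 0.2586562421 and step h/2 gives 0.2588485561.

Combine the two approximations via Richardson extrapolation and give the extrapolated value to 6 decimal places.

0.258913

r = 2, so 2^r = 4.
Difference of the inputs: 0.2588485561 − 0.2586562421 = 0.0001923140
Correction (A(h/2) − A(h))/(4 − 1) = 0.0001923140/3 = 0.0000641047
R = A(h/2) + (A(h/2) − A(h))/3 = 0.2588485561 + 0.0000641047 = 0.2589126608
Gap between inputs: 1.923e-04; correction applied: +0.0000641047.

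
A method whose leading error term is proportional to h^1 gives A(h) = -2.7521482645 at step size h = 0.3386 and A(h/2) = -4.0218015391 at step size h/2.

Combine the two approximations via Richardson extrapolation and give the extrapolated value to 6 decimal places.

-5.291455

With r = 1 the leading error scales as h^1, so the weight is 2^1 = 2.
2^1 × A(h/2) = -8.0436030782; minus A(h) gives -5.2914548137.
Denominator 2 − 1 = 1.
(2 × (-4.0218015391) − (-2.7521482645))/(2 − 1) = -5.2914548137
Correction |R − A(h/2)| = 1.270e+00; gap |A(h/2) − A(h)| = 1.270e+00.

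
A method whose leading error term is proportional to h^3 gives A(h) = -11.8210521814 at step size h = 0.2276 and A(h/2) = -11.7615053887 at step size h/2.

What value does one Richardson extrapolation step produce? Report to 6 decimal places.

Order 3 gives 2^r = 8 and 2^r − 1 = 7.
8×(-11.7615053887) − (-11.8210521814) = -82.2709909282
R = (-82.2709909282)/7 = -11.7529987040
Shift from A(h/2): +0.0085066847.

-11.752999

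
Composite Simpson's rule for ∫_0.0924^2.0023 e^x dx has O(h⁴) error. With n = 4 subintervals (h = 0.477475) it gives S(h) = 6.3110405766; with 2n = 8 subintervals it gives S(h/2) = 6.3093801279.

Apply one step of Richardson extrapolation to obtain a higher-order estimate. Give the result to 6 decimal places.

r = 4: numerator weight 16, denominator 15.
Top: 16(6.3093801279) − (6.3110405766) = 94.6390414698
Divide by 2^4 − 1 = 15.
Result: 6.3092694313
Gap between inputs: 1.660e-03; correction applied: −0.0001106966.

6.309269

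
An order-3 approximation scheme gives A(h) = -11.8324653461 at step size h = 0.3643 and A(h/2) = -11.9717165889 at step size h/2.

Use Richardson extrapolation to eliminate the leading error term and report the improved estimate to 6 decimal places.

-11.991610

Leading term ∝ h^3; use weight 8 = 2^3.
Top: 8(-11.9717165889) − (-11.8324653461) = -83.9412673651
(-83.9412673651) ÷ 7 = -11.9916096236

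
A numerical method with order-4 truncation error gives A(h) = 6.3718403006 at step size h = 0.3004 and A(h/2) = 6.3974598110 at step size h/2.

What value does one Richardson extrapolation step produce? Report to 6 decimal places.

Error is O(h^4); halving h shrinks it by 2^4 = 16.
Difference of the inputs: 6.3974598110 − 6.3718403006 = 0.0256195104
Divide by 2^4 − 1 = 15: 0.0256195104/15 = 0.0017079674
R = 6.3974598110 + 0.0017079674 = 6.3991677784

6.399168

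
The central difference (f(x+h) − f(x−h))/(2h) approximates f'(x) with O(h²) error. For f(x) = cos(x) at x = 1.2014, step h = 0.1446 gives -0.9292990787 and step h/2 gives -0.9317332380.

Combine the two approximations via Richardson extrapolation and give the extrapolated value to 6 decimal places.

Error is O(h^2); halving h shrinks it by 2^2 = 4.
4*(-0.9317332380) = -3.7269329520; (-3.7269329520) − (-0.9292990787) = -2.7976338733
Divide by 2^2 − 1 = 3.
R = (-2.7976338733)/3 = -0.9325446244
Shift from A(h/2): −0.0008113864.

-0.932545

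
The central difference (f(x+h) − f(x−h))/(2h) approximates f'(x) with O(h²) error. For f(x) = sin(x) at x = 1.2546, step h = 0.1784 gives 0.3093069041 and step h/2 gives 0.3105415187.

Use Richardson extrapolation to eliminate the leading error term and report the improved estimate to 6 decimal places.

0.310953

r = 2, so 2^r = 4.
Top: 4(0.3105415187) − (0.3093069041) = 0.9328591707
Extrapolated: 0.9328591707 / 3 = 0.3109530569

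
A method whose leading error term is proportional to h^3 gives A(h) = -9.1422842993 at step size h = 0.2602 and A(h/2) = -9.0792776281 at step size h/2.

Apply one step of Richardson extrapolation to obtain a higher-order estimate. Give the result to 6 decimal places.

-9.070277

r = 3, so 2^r = 8.
A(h/2) − A(h) = -9.0792776281 − (-9.1422842993) = 0.0630066712
Correction (A(h/2) − A(h))/(8 − 1) = 0.0630066712/7 = 0.0090009530
R = -9.0792776281 + 0.0090009530 = -9.0702766751
Shift from A(h/2): +0.0090009530.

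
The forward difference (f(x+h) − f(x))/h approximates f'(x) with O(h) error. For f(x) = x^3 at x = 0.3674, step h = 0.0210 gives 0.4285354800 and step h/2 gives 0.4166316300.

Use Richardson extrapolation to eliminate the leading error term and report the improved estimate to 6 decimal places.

The method has order 1: 2^1 = 2.
Weighted: 0.8332632600 − 0.4285354800 = 0.4047277800
Divide by 2^1 − 1 = 1.
Extrapolated: 0.4047277800 / 1 = 0.4047277800
Gap between inputs: 1.190e-02; correction applied: −0.0119038500.

0.404728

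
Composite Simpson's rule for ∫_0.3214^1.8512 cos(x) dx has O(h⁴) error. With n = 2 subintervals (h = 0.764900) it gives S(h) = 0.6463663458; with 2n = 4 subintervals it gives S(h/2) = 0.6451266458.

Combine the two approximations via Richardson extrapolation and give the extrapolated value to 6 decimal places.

Error is O(h^4); halving h shrinks it by 2^4 = 16.
16*0.6451266458 = 10.3220263328; 10.3220263328 − 0.6463663458 = 9.6756599870
Extrapolated: 9.6756599870 / 15 = 0.6450439991
Gap between inputs: 1.240e-03; correction applied: −0.0000826467.

0.645044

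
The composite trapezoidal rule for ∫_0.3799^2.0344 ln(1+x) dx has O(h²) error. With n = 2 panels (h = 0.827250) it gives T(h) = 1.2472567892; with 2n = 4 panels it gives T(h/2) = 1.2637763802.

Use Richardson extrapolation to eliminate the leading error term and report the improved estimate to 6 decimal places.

1.269283

Order 2 gives 2^r = 4 and 2^r − 1 = 3.
4×1.2637763802 − 1.2472567892 = 3.8078487316
Divide by 2^2 − 1 = 3.
So the Richardson estimate is 1.2692829105.
Correction |R − A(h/2)| = 5.507e-03; gap |A(h/2) − A(h)| = 1.652e-02.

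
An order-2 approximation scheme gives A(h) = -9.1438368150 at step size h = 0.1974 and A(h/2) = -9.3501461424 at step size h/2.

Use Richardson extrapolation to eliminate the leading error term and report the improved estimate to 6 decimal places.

Order 2 gives 2^r = 4 and 2^r − 1 = 3.
Numerator 4·A(h/2) − A(h) = 4·(-9.3501461424) − (-9.1438368150) = -28.2567477546
(-28.2567477546) ÷ 3 = -9.4189159182

-9.418916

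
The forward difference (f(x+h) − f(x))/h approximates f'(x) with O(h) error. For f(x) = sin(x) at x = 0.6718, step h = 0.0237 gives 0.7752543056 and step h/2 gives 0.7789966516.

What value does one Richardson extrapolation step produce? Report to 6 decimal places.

r = 1, so 2^r = 2.
2×0.7789966516 = 1.5579933032; subtract 0.7752543056 → 0.7827389976
Extrapolated: 0.7827389976 / 1 = 0.7827389976

0.782739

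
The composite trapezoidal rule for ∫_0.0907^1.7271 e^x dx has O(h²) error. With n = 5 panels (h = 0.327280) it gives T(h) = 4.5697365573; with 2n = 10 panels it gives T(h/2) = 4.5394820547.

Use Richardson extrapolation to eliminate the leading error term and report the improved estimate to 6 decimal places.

4.529397

Error is O(h^2); halving h shrinks it by 2^2 = 4.
4*4.5394820547 = 18.1579282188; subtract 4.5697365573 → 13.5881916615
13.5881916615 ÷ 3 = 4.5293972205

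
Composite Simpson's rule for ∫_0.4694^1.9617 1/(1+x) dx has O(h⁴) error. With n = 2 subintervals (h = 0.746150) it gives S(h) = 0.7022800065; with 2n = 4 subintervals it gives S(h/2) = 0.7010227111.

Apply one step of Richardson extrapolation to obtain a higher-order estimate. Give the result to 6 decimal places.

r = 4: numerator weight 16, denominator 15.
Difference of the inputs: 0.7010227111 − 0.7022800065 = -0.0012572954
Divide by 2^4 − 1 = 15: (-0.0012572954)/15 = -0.0000838197
R = 0.7010227111 − 0.0000838197 = 0.7009388914

0.700939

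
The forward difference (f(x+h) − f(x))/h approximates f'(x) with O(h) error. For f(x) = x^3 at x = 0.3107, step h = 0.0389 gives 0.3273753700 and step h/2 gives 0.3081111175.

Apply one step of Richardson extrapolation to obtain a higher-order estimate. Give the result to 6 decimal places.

0.288847

r = 1, so 2^r = 2.
Top: 2(0.3081111175) − (0.3273753700) = 0.2888468650
Divide by 2^1 − 1 = 1.
(2·0.3081111175 − 0.3273753700)/(2 − 1) = 0.2888468650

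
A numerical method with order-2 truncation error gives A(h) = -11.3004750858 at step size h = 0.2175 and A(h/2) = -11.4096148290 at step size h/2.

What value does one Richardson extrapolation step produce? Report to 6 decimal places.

-11.445995

r = 2: numerator weight 4, denominator 3.
Weighted: (-45.6384593160) − (-11.3004750858) = -34.3379842302
Divide by 2^2 − 1 = 3.
Extrapolated: (-34.3379842302) / 3 = -11.4459947434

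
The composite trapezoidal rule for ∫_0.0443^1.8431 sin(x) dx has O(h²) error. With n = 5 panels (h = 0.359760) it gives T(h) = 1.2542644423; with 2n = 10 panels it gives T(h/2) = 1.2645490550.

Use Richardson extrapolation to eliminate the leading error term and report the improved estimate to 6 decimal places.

The method has order 2: 2^2 = 4.
Numerator 4×A(h/2) − A(h) = 4×1.2645490550 − 1.2542644423 = 3.8039317777
Denominator 4 − 1 = 3.
(4×1.2645490550 − 1.2542644423)/(4 − 1) = 1.2679772592

1.267977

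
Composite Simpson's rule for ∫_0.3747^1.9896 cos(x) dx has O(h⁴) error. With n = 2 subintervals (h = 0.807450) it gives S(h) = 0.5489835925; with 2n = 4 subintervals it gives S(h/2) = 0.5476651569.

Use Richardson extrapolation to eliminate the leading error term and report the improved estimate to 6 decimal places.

Error is O(h^4); halving h shrinks it by 2^4 = 16.
16 × 0.5476651569 = 8.7626425104; subtract 0.5489835925 → 8.2136589179
R = 8.2136589179/15 = 0.5475772612

0.547577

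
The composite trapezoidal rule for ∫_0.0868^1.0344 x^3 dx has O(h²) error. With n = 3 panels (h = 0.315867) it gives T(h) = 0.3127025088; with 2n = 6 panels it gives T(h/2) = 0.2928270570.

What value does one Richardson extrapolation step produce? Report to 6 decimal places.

r = 2, so 2^r = 4.
4·0.2928270570 = 1.1713082280; 1.1713082280 − 0.3127025088 = 0.8586057192
0.8586057192 ÷ 3 = 0.2862019064

0.286202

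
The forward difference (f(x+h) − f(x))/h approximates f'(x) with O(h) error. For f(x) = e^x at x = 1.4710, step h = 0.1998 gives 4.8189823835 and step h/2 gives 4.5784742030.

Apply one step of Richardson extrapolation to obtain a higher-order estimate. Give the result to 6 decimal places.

4.337966

r = 1, so 2^r = 2.
2^1*A(h/2) = 9.1569484060; minus A(h) gives 4.3379660225.
Divide by 2^1 − 1 = 1.
So the Richardson estimate is 4.3379660225.
Gap between inputs: 2.405e-01; correction applied: −0.2405081805.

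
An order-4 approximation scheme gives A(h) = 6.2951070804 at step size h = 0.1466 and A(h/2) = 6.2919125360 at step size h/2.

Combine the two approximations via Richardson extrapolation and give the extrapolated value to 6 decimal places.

With r = 4 the leading error scales as h^4, so the weight is 2^4 = 16.
16*6.2919125360 − 6.2951070804 = 94.3754934956
R = 94.3754934956/15 = 6.2916995664
Gap between inputs: 3.195e-03; correction applied: −0.0002129696.

6.291700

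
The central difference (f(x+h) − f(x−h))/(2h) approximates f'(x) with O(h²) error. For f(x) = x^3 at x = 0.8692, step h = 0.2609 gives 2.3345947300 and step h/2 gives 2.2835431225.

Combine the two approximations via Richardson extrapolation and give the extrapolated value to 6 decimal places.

r = 2: numerator weight 4, denominator 3.
Weighted: 9.1341724900 − 2.3345947300 = 6.7995777600
Divide by 2^2 − 1 = 3.
So the Richardson estimate is 2.2665259200.
Shift from A(h/2): −0.0170172025.

2.266526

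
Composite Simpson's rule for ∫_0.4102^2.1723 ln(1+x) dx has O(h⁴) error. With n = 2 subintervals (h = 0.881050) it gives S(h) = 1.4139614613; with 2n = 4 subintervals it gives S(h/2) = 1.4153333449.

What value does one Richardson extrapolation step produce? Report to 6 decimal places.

The method has order 4: 2^4 = 16.
16×1.4153333449 − 1.4139614613 = 21.2313720571
21.2313720571 ÷ 15 = 1.4154248038

1.415425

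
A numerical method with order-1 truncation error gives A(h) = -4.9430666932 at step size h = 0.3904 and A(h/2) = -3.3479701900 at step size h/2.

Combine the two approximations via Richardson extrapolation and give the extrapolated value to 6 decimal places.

-1.752874

Method order is 1; weight 2^1 = 2.
2·(-3.3479701900) = -6.6959403800; (-6.6959403800) − (-4.9430666932) = -1.7528736868
Divide by 2^1 − 1 = 1.
(2·(-3.3479701900) − (-4.9430666932))/(2 − 1) = -1.7528736868
Correction |R − A(h/2)| = 1.595e+00; gap |A(h/2) − A(h)| = 1.595e+00.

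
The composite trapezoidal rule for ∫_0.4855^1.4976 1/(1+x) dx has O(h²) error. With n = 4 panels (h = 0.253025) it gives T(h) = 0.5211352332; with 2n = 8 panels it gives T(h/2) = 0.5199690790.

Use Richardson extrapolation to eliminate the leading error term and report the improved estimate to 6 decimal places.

r = 2: numerator weight 4, denominator 3.
A(h/2) − A(h) = 0.5199690790 − 0.5211352332 = -0.0011661542
Correction (A(h/2) − A(h))/(4 − 1) = (-0.0011661542)/3 = -0.0003887181
R = A(h/2) + (A(h/2) − A(h))/3 = 0.5199690790 − 0.0003887181 = 0.5195803609

0.519580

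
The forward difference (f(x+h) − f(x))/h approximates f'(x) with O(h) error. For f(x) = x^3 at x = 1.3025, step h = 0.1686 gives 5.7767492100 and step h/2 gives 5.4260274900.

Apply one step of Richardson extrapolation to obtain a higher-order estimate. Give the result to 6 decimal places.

r = 1: numerator weight 2, denominator 1.
A(h/2) − A(h) = 5.4260274900 − 5.7767492100 = -0.3507217200
Divide by 2^1 − 1 = 1: (-0.3507217200)/1 = -0.3507217200
R = A(h/2) + (A(h/2) − A(h))/1 = 5.4260274900 − 0.3507217200 = 5.0753057700
Shift from A(h/2): −0.3507217200.

5.075306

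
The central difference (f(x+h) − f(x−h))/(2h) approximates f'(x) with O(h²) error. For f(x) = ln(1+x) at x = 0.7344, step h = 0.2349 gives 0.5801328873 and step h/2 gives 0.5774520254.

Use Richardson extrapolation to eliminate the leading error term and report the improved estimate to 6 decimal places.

Leading term ∝ h^2; use weight 4 = 2^2.
A(h/2) − A(h) = 0.5774520254 − 0.5801328873 = -0.0026808619
Divide by 2^2 − 1 = 3: (-0.0026808619)/3 = -0.0008936206
R = 0.5774520254 − 0.0008936206 = 0.5765584048

0.576558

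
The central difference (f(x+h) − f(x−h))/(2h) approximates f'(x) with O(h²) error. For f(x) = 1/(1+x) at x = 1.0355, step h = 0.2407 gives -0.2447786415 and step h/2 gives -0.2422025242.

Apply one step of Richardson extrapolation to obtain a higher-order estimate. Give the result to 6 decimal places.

-0.241344

r = 2, so 2^r = 4.
Top: 4(-0.2422025242) − (-0.2447786415) = -0.7240314553
Denominator 4 − 1 = 3.
So the Richardson estimate is -0.2413438184.
Shift from A(h/2): +0.0008587058.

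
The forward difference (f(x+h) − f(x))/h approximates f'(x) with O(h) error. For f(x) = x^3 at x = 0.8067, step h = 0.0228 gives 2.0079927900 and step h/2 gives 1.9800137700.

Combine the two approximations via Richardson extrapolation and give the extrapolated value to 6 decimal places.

r = 1, so 2^r = 2.
2*1.9800137700 = 3.9600275400; 3.9600275400 − 2.0079927900 = 1.9520347500
(2*1.9800137700 − 2.0079927900)/(2 − 1) = 1.9520347500
Gap between inputs: 2.798e-02; correction applied: −0.0279790200.

1.952035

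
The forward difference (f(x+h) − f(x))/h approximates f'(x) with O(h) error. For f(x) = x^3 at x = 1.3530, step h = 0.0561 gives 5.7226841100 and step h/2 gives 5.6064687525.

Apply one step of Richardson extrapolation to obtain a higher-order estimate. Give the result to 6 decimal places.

With r = 1 the leading error scales as h^1, so the weight is 2^1 = 2.
Numerator 2 × A(h/2) − A(h) = 2 × 5.6064687525 − 5.7226841100 = 5.4902533950
Divide by 2^1 − 1 = 1.
(2 × 5.6064687525 − 5.7226841100)/(2 − 1) = 5.4902533950
Shift from A(h/2): −0.1162153575.

5.490253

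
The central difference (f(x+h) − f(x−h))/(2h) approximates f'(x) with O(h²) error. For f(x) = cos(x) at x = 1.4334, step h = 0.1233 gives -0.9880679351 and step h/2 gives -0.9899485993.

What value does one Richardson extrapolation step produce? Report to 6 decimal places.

-0.990575

Leading term ∝ h^2; use weight 4 = 2^2.
4 × (-0.9899485993) − (-0.9880679351) = -2.9717264621
Denominator 4 − 1 = 3.
So the Richardson estimate is -0.9905754874.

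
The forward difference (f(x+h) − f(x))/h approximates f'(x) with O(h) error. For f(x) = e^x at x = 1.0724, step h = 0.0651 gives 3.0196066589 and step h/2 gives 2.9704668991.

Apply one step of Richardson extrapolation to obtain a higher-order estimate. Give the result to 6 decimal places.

The method has order 1: 2^1 = 2.
Top: 2(2.9704668991) − (3.0196066589) = 2.9213271393
R = 2.9213271393/1 = 2.9213271393
Correction |R − A(h/2)| = 4.914e-02; gap |A(h/2) − A(h)| = 4.914e-02.

2.921327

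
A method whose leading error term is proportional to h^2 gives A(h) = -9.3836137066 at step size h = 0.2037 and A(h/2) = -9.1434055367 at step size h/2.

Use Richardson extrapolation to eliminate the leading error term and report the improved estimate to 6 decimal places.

The method has order 2: 2^2 = 4.
A(h/2) − A(h) = -9.1434055367 − (-9.3836137066) = 0.2402081699
Divide by 2^2 − 1 = 3: 0.2402081699/3 = 0.0800693900
R = -9.1434055367 + 0.0800693900 = -9.0633361467
Shift from A(h/2): +0.0800693900.

-9.063336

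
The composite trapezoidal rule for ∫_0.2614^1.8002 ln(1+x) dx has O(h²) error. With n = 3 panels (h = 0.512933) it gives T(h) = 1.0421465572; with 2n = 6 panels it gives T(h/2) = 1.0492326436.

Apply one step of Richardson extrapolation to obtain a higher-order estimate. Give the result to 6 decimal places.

r = 2, so 2^r = 4.
Numerator 4 × A(h/2) − A(h) = 4 × 1.0492326436 − 1.0421465572 = 3.1547840172
3.1547840172 ÷ 3 = 1.0515946724
Shift from A(h/2): +0.0023620288.

1.051595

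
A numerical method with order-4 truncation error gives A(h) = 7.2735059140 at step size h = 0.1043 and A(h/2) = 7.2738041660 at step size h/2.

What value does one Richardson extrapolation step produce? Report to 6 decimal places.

7.273824

With r = 4 the leading error scales as h^4, so the weight is 2^4 = 16.
Top: 16(7.2738041660) − (7.2735059140) = 109.1073607420
R = 109.1073607420/15 = 7.2738240495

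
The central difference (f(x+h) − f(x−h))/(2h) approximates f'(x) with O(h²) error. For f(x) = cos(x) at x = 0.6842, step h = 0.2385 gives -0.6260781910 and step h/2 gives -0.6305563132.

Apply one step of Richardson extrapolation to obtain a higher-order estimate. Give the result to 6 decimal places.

Order 2 gives 2^r = 4 and 2^r − 1 = 3.
2^2 × A(h/2) = -2.5222252528; minus A(h) gives -1.8961470618.
Denominator 4 − 1 = 3.
Extrapolated: (-1.8961470618) / 3 = -0.6320490206

-0.632049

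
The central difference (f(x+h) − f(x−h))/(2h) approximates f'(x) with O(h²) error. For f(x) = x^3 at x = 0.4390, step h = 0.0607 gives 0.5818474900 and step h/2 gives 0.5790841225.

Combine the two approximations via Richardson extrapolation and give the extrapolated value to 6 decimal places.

With r = 2 the leading error scales as h^2, so the weight is 2^2 = 4.
4×0.5790841225 = 2.3163364900; 2.3163364900 − 0.5818474900 = 1.7344890000
(4×0.5790841225 − 0.5818474900)/(4 − 1) = 0.5781630000

0.578163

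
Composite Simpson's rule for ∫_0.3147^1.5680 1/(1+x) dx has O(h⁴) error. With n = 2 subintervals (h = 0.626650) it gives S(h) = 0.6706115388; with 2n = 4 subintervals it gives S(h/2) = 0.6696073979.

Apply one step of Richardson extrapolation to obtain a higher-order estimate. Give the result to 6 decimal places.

0.669540

Method order is 4; weight 2^4 = 16.
A(h/2) − A(h) = 0.6696073979 − 0.6706115388 = -0.0010041409
Divide by 2^4 − 1 = 15: (-0.0010041409)/15 = -0.0000669427
R = A(h/2) + (A(h/2) − A(h))/15 = 0.6696073979 − 0.0000669427 = 0.6695404552
Correction |R − A(h/2)| = 6.694e-05; gap |A(h/2) − A(h)| = 1.004e-03.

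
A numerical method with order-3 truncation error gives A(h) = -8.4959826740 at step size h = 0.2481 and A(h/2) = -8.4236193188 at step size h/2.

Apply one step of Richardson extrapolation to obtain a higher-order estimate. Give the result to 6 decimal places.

Leading term ∝ h^3; use weight 8 = 2^3.
Difference of the inputs: -8.4236193188 − (-8.4959826740) = 0.0723633552
Correction (A(h/2) − A(h))/(8 − 1) = 0.0723633552/7 = 0.0103376222
R = A(h/2) + (A(h/2) − A(h))/7 = -8.4236193188 + 0.0103376222 = -8.4132816966

-8.413282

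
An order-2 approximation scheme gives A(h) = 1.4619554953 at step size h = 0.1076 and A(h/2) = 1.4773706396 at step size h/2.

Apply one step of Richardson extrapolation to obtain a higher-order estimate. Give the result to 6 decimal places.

Error is O(h^2); halving h shrinks it by 2^2 = 4.
4 × 1.4773706396 = 5.9094825584; 5.9094825584 − 1.4619554953 = 4.4475270631
Divide by 2^2 − 1 = 3.
So the Richardson estimate is 1.4825090210.
Correction |R − A(h/2)| = 5.138e-03; gap |A(h/2) − A(h)| = 1.542e-02.

1.482509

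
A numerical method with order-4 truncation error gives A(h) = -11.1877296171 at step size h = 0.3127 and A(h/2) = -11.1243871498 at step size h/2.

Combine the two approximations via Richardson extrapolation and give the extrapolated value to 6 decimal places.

Method order is 4; weight 2^4 = 16.
Top: 16(-11.1243871498) − (-11.1877296171) = -166.8024647797
(16·(-11.1243871498) − (-11.1877296171))/(16 − 1) = -11.1201643186
Correction |R − A(h/2)| = 4.223e-03; gap |A(h/2) − A(h)| = 6.334e-02.

-11.120164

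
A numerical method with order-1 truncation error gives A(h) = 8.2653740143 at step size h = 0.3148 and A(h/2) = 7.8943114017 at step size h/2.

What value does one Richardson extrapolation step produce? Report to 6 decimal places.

7.523249

Method order is 1; weight 2^1 = 2.
Weighted: 15.7886228034 − 8.2653740143 = 7.5232487891
Denominator 2 − 1 = 1.
Result: 7.5232487891
Correction |R − A(h/2)| = 3.711e-01; gap |A(h/2) − A(h)| = 3.711e-01.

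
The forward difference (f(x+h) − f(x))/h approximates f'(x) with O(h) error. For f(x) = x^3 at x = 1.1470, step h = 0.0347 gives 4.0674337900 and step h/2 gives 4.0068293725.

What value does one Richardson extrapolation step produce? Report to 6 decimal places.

3.946225

r = 1: numerator weight 2, denominator 1.
Numerator 2×A(h/2) − A(h) = 2×4.0068293725 − 4.0674337900 = 3.9462249550
3.9462249550 ÷ 1 = 3.9462249550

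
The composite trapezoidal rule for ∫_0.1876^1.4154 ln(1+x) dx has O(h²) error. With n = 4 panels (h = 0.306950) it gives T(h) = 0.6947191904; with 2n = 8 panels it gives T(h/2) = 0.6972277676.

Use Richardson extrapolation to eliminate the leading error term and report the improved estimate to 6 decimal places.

0.698064

With r = 2 the leading error scales as h^2, so the weight is 2^2 = 4.
4*0.6972277676 − 0.6947191904 = 2.0941918800
Denominator 4 − 1 = 3.
Extrapolated: 2.0941918800 / 3 = 0.6980639600
Gap between inputs: 2.509e-03; correction applied: +0.0008361924.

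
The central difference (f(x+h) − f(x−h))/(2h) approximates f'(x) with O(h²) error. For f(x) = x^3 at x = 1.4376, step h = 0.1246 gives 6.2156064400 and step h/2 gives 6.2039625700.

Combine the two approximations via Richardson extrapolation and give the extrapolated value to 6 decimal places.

6.200081

With r = 2 the leading error scales as h^2, so the weight is 2^2 = 4.
4·6.2039625700 = 24.8158502800; subtract 6.2156064400 → 18.6002438400
R = 18.6002438400/3 = 6.2000812800
Correction |R − A(h/2)| = 3.881e-03; gap |A(h/2) − A(h)| = 1.164e-02.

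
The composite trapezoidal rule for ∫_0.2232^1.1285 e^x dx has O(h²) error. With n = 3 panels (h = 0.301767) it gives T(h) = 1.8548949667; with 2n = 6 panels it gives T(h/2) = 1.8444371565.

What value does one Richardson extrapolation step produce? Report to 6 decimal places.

1.840951

With r = 2 the leading error scales as h^2, so the weight is 2^2 = 4.
4×1.8444371565 = 7.3777486260; subtract 1.8548949667 → 5.5228536593
5.5228536593 ÷ 3 = 1.8409512198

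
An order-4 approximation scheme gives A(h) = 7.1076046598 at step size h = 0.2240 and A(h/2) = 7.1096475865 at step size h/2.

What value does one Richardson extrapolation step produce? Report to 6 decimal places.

r = 4, so 2^r = 16.
2^4*A(h/2) = 113.7543613840; minus A(h) gives 106.6467567242.
Divide by 2^4 − 1 = 15.
106.6467567242 ÷ 15 = 7.1097837816
Shift from A(h/2): +0.0001361951.

7.109784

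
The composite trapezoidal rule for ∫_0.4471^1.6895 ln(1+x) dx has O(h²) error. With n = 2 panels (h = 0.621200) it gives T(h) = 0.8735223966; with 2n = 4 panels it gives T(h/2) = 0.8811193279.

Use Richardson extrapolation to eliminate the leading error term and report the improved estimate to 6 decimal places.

0.883652

Order 2 gives 2^r = 4 and 2^r − 1 = 3.
Top: 4(0.8811193279) − (0.8735223966) = 2.6509549150
(4 × 0.8811193279 − 0.8735223966)/(4 − 1) = 0.8836516383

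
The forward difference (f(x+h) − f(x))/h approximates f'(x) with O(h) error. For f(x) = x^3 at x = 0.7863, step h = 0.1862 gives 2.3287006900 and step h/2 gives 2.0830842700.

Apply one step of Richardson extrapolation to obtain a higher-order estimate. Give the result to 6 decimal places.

1.837468

Leading term ∝ h^1; use weight 2 = 2^1.
Top: 2(2.0830842700) − (2.3287006900) = 1.8374678500
Divide by 2^1 − 1 = 1.
R = 1.8374678500/1 = 1.8374678500
Gap between inputs: 2.456e-01; correction applied: −0.2456164200.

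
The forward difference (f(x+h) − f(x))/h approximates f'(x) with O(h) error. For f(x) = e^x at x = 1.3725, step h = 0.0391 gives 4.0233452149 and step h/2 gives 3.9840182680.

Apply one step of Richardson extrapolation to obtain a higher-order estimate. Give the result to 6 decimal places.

3.944691

r = 1: numerator weight 2, denominator 1.
2 × 3.9840182680 = 7.9680365360; 7.9680365360 − 4.0233452149 = 3.9446913211
Denominator 2 − 1 = 1.
R = 3.9446913211/1 = 3.9446913211
Correction |R − A(h/2)| = 3.933e-02; gap |A(h/2) − A(h)| = 3.933e-02.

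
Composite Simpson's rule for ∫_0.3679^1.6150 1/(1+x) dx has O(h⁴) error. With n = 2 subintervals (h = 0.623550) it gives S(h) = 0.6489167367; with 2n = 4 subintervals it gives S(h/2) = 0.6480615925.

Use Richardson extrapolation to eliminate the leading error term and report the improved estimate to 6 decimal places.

0.648005

r = 4, so 2^r = 16.
Difference of the inputs: 0.6480615925 − 0.6489167367 = -0.0008551442
Divide by 2^4 − 1 = 15: (-0.0008551442)/15 = -0.0000570096
R = 0.6480615925 − 0.0000570096 = 0.6480045829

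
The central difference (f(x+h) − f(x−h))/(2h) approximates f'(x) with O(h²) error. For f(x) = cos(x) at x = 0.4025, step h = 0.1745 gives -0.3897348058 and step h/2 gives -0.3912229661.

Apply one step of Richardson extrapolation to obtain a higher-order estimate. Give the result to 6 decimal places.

-0.391719

Order 2 gives 2^r = 4 and 2^r − 1 = 3.
Numerator 4*A(h/2) − A(h) = 4*(-0.3912229661) − (-0.3897348058) = -1.1751570586
(-1.1751570586) ÷ 3 = -0.3917190195
Shift from A(h/2): −0.0004960534.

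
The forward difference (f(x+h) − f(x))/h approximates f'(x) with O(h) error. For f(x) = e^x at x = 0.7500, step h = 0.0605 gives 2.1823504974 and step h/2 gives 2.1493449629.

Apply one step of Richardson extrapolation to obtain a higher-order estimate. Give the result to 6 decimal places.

With r = 1 the leading error scales as h^1, so the weight is 2^1 = 2.
2^1 × A(h/2) = 4.2986899258; minus A(h) gives 2.1163394284.
2.1163394284 ÷ 1 = 2.1163394284

2.116339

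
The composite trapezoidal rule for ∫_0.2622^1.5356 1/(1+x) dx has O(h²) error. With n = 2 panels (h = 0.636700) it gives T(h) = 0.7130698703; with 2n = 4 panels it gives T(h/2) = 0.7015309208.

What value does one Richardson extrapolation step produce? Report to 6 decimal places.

0.697685

The method has order 2: 2^2 = 4.
Numerator 4*A(h/2) − A(h) = 4*0.7015309208 − 0.7130698703 = 2.0930538129
2.0930538129 ÷ 3 = 0.6976846043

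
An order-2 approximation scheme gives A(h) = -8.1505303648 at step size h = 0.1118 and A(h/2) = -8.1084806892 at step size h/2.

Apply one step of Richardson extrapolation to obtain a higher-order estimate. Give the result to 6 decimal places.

Method order is 2; weight 2^2 = 4.
4*(-8.1084806892) = -32.4339227568; subtract (-8.1505303648) → -24.2833923920
Denominator 4 − 1 = 3.
(4*(-8.1084806892) − (-8.1505303648))/(4 − 1) = -8.0944641307

-8.094464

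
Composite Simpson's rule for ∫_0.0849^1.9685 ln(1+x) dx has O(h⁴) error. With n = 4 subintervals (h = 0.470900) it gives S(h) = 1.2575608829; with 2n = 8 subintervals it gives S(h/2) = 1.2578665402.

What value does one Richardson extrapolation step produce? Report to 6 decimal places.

Order 4 gives 2^r = 16 and 2^r − 1 = 15.
Top: 16(1.2578665402) − (1.2575608829) = 18.8683037603
Divide by 2^4 − 1 = 15.
(16×1.2578665402 − 1.2575608829)/(16 − 1) = 1.2578869174

1.257887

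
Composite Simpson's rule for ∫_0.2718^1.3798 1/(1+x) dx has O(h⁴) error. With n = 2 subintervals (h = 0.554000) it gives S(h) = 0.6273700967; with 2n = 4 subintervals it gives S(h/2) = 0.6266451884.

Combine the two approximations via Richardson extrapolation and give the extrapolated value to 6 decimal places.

Leading term ∝ h^4; use weight 16 = 2^4.
2^4*A(h/2) = 10.0263230144; minus A(h) gives 9.3989529177.
Denominator 16 − 1 = 15.
9.3989529177 ÷ 15 = 0.6265968612

0.626597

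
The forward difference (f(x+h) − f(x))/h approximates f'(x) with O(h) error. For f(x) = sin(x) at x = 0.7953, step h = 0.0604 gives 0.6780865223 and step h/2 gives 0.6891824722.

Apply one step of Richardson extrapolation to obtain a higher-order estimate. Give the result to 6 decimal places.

0.700278

With r = 1 the leading error scales as h^1, so the weight is 2^1 = 2.
2×0.6891824722 = 1.3783649444; 1.3783649444 − 0.6780865223 = 0.7002784221
Divide by 2^1 − 1 = 1.
0.7002784221 ÷ 1 = 0.7002784221
Gap between inputs: 1.110e-02; correction applied: +0.0110959499.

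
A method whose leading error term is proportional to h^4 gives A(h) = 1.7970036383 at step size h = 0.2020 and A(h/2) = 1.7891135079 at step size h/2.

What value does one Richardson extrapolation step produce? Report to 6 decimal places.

The method has order 4: 2^4 = 16.
Top: 16(1.7891135079) − (1.7970036383) = 26.8288124881
Divide by 2^4 − 1 = 15.
Extrapolated: 26.8288124881 / 15 = 1.7885874992
Shift from A(h/2): −0.0005260087.

1.788587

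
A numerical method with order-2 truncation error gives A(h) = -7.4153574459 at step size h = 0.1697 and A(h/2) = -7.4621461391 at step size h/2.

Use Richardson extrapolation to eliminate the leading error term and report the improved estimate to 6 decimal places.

-7.477742

Error is O(h^2); halving h shrinks it by 2^2 = 4.
4 × (-7.4621461391) − (-7.4153574459) = -22.4332271105
Divide by 2^2 − 1 = 3.
Result: -7.4777423702
Correction |R − A(h/2)| = 1.560e-02; gap |A(h/2) − A(h)| = 4.679e-02.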